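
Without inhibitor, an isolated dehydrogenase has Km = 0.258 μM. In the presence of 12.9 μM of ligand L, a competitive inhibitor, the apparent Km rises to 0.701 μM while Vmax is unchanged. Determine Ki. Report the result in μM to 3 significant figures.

Competitive: Km,app = α·Km with α = 1 + [I]/Ki.
α = Km,app/Km = 0.701/0.258 = 2.717.
Ki = [I]/(α − 1) = 12.9/1.717 = 7.51 μM.

7.51 μM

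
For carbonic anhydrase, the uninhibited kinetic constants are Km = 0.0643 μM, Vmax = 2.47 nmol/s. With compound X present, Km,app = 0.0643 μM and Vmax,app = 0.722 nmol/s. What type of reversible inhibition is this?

noncompetitive

Vmax decreases (2.47 → 0.722 nmol/s) while Km is unchanged — pure noncompetitive inhibition.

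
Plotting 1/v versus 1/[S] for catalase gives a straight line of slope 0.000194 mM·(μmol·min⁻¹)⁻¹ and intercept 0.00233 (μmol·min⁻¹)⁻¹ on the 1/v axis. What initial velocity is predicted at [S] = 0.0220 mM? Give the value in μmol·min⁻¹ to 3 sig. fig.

The y-intercept is 1/Vmax, so Vmax = 1/0.00233 = 429 μmol·min⁻¹.
The slope is Km/Vmax, so Km = 0.000194 × 429 = 0.0833 mM.
Then v = 429 × 0.0220/(0.0833 + 0.0220) = 89.7 μmol·min⁻¹.

89.7 μmol·min⁻¹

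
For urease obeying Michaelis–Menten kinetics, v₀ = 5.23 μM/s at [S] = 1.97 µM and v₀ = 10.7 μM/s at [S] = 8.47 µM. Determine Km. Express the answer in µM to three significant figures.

From v = Vmax[S]/(Km+[S]), each point gives Vmax = v(Km+[S])/[S].
Equating: 5.23(Km+1.97)/1.97 = 10.7(Km+8.47)/8.47.
2.655·Km + 5.23 = 1.263·Km + 10.7, so (2.655 − 1.263)·Km = 10.7 − 5.23.
Km = 5.470/1.392 = 3.93 µM; then Vmax = 5.23(3.93+1.97)/1.97 = 15.7 μM/s.

3.93 µM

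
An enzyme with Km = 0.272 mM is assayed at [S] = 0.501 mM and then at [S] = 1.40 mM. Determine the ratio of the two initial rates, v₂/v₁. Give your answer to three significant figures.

1.29

The fractional saturations are [S]/(Km+[S]) = 0.501/0.7730 = 0.6481 and 1.40/1.672 = 0.8373.
v₂/v₁ is just their ratio: 0.8373/0.6481 = 1.29.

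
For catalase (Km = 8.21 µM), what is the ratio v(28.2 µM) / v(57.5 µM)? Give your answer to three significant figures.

Since Vmax cancels, v₂/v₁ = [S]₂(Km+[S]₁) / [S]₁(Km+[S]₂).
= 28.2×(8.21+57.5) / (57.5×(8.21+28.2)) = 1853/2094 = 0.885.

0.885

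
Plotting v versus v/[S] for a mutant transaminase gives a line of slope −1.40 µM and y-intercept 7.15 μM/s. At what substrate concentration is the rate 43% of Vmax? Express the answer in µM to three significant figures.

The Eadie–Hofstee slope gives Km = 1.40 µM (slope = −Km).
v/Vmax = [S]/(Km+[S]) = 0.43 ⇒ [S] = Km·0.43/(1−0.43) = 1.40 × 0.7544 = 1.06 µM.

1.06 µM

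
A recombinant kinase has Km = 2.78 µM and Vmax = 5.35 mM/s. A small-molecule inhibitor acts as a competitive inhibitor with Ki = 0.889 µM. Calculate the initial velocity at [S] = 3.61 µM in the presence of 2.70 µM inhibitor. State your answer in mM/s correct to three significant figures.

α = 1 + [I]/Ki = 1 + 2.70/0.889 = 4.037.
For a competitive inhibitor, Vmax is unchanged and the apparent Km becomes α·Km: Km,app = 11.2 µM, Vmax,app = 5.35 mM/s.
v = Vmax,app·[S]/(Km,app + [S]) = 5.35 × 3.61/(11.2 + 3.61) = 1.30 mM/s.

1.30 mM/s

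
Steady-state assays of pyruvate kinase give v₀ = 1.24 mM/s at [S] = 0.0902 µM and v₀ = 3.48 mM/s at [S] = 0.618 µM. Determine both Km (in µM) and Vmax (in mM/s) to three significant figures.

From v = Vmax[S]/(Km+[S]), each point gives Vmax = v(Km+[S])/[S].
Equating: 1.24(Km+0.0902)/0.0902 = 3.48(Km+0.618)/0.618.
13.75·Km + 1.24 = 5.631·Km + 3.48, so (13.75 − 5.631)·Km = 3.48 − 1.24.
Km = 2.240/8.116 = 0.276 µM; then Vmax = 1.24(0.276+0.0902)/0.0902 = 5.03 mM/s.

Km = 0.276 µM; Vmax = 5.03 mM/s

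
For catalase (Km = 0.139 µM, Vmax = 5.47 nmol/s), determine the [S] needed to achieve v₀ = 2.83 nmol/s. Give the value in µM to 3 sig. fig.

0.149 µM

Rearranging v = Vmax[S]/(Km+[S]) gives [S] = Km·v/(Vmax − v).
[S] = 0.139 × 2.83 / (5.47 − 2.83) = 0.3934/2.640 = 0.149 µM.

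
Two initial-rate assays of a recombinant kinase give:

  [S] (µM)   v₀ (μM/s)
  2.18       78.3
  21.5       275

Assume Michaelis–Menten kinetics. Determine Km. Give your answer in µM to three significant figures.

8.51 µM

From v = Vmax[S]/(Km+[S]), each point gives Vmax = v(Km+[S])/[S].
Equating: 78.3(Km+2.18)/2.18 = 275(Km+21.5)/21.5.
35.92·Km + 78.3 = 12.79·Km + 275, so (35.92 − 12.79)·Km = 275 − 78.3.
Km = 196.7/23.13 = 8.51 µM; then Vmax = 78.3(8.51+2.18)/2.18 = 384 μM/s.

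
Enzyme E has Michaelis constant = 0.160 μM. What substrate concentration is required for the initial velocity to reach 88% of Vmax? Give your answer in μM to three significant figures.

v/Vmax = [S]/(Km+[S]) = 0.88, so [S] = Km·0.88/(1 − 0.88) = 0.160 × 7.333.
[S] = 1.17 μM.

1.17 μM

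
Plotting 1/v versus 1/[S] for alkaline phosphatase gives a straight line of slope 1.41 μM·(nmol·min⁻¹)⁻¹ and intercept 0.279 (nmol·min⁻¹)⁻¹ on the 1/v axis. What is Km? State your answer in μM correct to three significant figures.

y-intercept = 1/Vmax ⇒ Vmax = 3.58 nmol·min⁻¹; slope = Km/Vmax ⇒ Km = slope × Vmax.
Km = 1.41 × 3.58 = 5.05 μM.

5.05 μM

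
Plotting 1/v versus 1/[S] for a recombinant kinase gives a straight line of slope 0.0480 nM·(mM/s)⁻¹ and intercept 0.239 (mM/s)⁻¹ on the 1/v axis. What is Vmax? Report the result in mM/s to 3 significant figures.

The y-intercept of a Lineweaver–Burk plot equals 1/Vmax, so Vmax = 1/0.239 = 4.18 mM/s.

4.18 mM/s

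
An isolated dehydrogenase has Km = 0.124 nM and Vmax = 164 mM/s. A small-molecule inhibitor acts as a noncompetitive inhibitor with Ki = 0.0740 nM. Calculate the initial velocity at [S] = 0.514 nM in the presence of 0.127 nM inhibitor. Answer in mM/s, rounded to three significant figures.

48.6 mM/s

α = 1 + [I]/Ki = 1 + 0.127/0.0740 = 2.716.
For a noncompetitive inhibitor, Vmax is reduced to Vmax/α while Km is unchanged: Km,app = 0.124 nM, Vmax,app = 60.4 mM/s.
v = Vmax,app·[S]/(Km,app + [S]) = 60.4 × 0.514/(0.124 + 0.514) = 48.6 mM/s.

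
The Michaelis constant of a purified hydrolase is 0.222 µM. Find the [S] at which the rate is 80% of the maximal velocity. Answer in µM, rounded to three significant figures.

v/Vmax = [S]/(Km+[S]) = 0.8, so [S] = Km·0.8/(1 − 0.8) = 0.222 × 4.000.
[S] = 0.888 µM.

0.888 µM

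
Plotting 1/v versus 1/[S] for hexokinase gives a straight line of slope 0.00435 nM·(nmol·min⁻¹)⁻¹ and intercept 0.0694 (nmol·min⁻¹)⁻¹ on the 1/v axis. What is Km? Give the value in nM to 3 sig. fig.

0.0627 nM

y-intercept = 1/Vmax ⇒ Vmax = 14.4 nmol·min⁻¹; slope = Km/Vmax ⇒ Km = slope × Vmax.
Km = 0.00435 × 14.4 = 0.0627 nM.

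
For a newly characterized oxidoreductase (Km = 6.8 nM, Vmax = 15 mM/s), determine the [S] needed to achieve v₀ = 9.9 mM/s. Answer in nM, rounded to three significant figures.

Rearranging v = Vmax[S]/(Km+[S]) gives [S] = Km·v/(Vmax − v).
[S] = 6.8 × 9.9 / (15 − 9.9) = 67.32/5.100 = 13.2 nM.

13.2 nM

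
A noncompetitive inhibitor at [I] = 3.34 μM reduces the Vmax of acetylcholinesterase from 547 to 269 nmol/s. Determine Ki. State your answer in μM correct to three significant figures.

Noncompetitive: Vmax,app = Vmax/α with α = 1 + [I]/Ki.
α = Vmax/Vmax,app = 547/269 = 2.033.
Ki = [I]/(α − 1) = 3.34/1.033 = 3.23 μM.

3.23 μM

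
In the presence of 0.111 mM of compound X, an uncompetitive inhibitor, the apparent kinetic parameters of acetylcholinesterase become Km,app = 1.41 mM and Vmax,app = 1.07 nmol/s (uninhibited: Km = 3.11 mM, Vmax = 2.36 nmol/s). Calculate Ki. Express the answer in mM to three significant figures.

Uncompetitive: Vmax,app = Vmax/α (and Km,app = Km/α) with α = 1 + [I]/Ki.
α = Vmax/Vmax,app = 2.36/1.07 = 2.206.
Since α = 1 + [I]/Ki, [I]/Ki = 2.206 − 1 = 1.206 and Ki = 0.111/1.206 = 0.0921 mM.

0.0921 mM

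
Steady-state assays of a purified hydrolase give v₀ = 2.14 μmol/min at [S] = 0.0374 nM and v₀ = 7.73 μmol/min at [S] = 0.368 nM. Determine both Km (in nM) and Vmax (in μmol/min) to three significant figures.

Km = 0.154 nM; Vmax = 11.0 μmol/min

In reciprocal form, 1/v = (Km/Vmax)·(1/[S]) + 1/Vmax. The two points give (1/[S], 1/v) = (26.74, 0.4673) and (2.717, 0.1294).
Slope = (0.4673 − 0.1294)/(26.74 − 2.717) = 0.01407; intercept = 0.4673 − 0.01407×26.74 = 0.09114.
Vmax = 1/intercept = 11.0 μmol/min; Km = slope × Vmax = 0.01407 × 11.0 = 0.154 nM.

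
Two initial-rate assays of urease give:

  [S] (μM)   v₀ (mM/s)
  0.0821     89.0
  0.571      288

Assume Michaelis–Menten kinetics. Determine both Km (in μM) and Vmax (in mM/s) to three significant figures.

In reciprocal form, 1/v = (Km/Vmax)·(1/[S]) + 1/Vmax. The two points give (1/[S], 1/v) = (12.18, 0.01124) and (1.751, 0.003472).
Slope = (0.01124 − 0.003472)/(12.18 − 1.751) = 0.0007444; intercept = 0.01124 − 0.0007444×12.18 = 0.002168.
Vmax = 1/intercept = 461 mM/s; Km = slope × Vmax = 0.0007444 × 461 = 0.343 μM.

Km = 0.343 μM; Vmax = 461 mM/s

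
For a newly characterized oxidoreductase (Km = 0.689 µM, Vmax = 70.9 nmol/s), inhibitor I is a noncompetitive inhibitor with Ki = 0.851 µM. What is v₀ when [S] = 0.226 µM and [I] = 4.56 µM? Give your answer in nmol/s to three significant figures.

α = 1 + [I]/Ki = 1 + 4.56/0.851 = 6.358.
For a noncompetitive inhibitor, Vmax is reduced to Vmax/α while Km is unchanged: Km,app = 0.689 µM, Vmax,app = 11.2 nmol/s.
v = Vmax,app·[S]/(Km,app + [S]) = 11.2 × 0.226/(0.689 + 0.226) = 2.75 nmol/s.

2.75 nmol/s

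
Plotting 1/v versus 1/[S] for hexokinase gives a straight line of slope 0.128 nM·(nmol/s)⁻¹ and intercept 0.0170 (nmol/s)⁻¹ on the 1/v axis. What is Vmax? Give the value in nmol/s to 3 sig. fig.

The y-intercept of a Lineweaver–Burk plot equals 1/Vmax, so Vmax = 1/0.0170 = 58.8 nmol/s.

58.8 nmol/s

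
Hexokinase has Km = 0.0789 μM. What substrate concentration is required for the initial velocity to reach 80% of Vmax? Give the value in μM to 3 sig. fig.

0.316 μM

v/Vmax = [S]/(Km+[S]) = 0.8, so [S] = Km·0.8/(1 − 0.8) = 0.0789 × 4.000.
[S] = 0.316 μM.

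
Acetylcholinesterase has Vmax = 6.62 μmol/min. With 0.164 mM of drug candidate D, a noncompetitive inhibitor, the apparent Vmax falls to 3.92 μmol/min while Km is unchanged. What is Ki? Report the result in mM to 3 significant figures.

0.238 mM

Noncompetitive: Vmax,app = Vmax/α with α = 1 + [I]/Ki.
α = Vmax/Vmax,app = 6.62/3.92 = 1.689.
Since α = 1 + [I]/Ki, [I]/Ki = 1.689 − 1 = 0.6888 and Ki = 0.164/0.6888 = 0.238 mM.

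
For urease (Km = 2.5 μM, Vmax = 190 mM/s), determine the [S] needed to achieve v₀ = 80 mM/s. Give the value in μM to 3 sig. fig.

Rearranging v = Vmax[S]/(Km+[S]) gives [S] = Km·v/(Vmax − v).
[S] = 2.5 × 80 / (190 − 80) = 200.0/110.0 = 1.82 μM.

1.82 μM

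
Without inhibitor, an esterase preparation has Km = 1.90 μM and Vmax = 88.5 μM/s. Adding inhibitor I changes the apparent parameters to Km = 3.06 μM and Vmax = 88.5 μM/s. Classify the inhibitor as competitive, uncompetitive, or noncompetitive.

Km increases (1.90 → 3.06 μM) while Vmax is unchanged — the hallmark of competitive inhibition.

competitive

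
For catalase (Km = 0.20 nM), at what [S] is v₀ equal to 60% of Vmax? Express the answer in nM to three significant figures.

0.300 nM

v/Vmax = [S]/(Km+[S]) = 0.6, so [S] = Km·0.6/(1 − 0.6) = 0.20 × 1.500.
[S] = 0.300 nM.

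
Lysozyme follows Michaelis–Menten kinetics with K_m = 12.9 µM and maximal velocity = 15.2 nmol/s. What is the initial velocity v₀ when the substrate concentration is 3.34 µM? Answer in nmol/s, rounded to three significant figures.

3.13 nmol/s

v = Vmax·[S]/(Km + [S]) = 15.2 × 3.34 / (12.9 + 3.34)
  = 50.77 / 16.24 = 3.13 nmol/s.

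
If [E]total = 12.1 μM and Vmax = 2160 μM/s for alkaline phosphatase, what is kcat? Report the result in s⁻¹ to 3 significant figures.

kcat = Vmax/[E]total = 2160 μM/s / 12.1 μM = 179 s⁻¹.

179 s⁻¹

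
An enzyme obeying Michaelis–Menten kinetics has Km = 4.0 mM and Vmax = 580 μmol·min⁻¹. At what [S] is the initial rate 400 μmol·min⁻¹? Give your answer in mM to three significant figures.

8.89 mM

The required fractional saturation is v/Vmax = 400/580 = 0.6897.
Then [S]/(Km+[S]) = 0.6897 ⇒ [S] = 4.0 × 0.6897/(1 − 0.6897) = 8.89 mM.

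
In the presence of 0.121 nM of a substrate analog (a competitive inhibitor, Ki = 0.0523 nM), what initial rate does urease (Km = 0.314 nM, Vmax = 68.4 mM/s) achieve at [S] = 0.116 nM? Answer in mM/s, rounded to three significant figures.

6.86 mM/s

With α = 1 + [I]/Ki = 1 + 0.121/0.0523 = 3.314, the competitive rate law is v = Vmax[S] / (αKm + [S]).
v = 68.4×0.116 / (3.314×0.314 + 0.116) = 7.934/1.156 = 6.86 mM/s.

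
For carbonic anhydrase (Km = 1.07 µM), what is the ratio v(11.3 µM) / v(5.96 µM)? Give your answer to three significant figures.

Since Vmax cancels, v₂/v₁ = [S]₂(Km+[S]₁) / [S]₁(Km+[S]₂).
= 11.3×(1.07+5.96) / (5.96×(1.07+11.3)) = 79.44/73.73 = 1.08.

1.08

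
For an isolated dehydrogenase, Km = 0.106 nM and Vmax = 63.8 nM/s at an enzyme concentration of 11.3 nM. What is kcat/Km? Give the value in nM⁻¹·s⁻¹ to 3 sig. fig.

53.3 nM⁻¹·s⁻¹

kcat = Vmax/[E]total = 63.8/11.3 = 5.65 s⁻¹.
kcat/Km = 5.65/0.106 = 53.3 nM⁻¹·s⁻¹.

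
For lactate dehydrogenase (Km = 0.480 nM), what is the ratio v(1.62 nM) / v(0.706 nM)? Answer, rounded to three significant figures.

1.30

Since Vmax cancels, v₂/v₁ = [S]₂(Km+[S]₁) / [S]₁(Km+[S]₂).
= 1.62×(0.480+0.706) / (0.706×(0.480+1.62)) = 1.921/1.483 = 1.30.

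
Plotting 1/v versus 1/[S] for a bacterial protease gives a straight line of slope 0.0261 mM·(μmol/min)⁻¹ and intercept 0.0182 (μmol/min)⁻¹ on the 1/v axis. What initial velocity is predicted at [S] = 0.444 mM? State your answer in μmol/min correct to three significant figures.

13.0 μmol/min

The y-intercept is 1/Vmax, so Vmax = 1/0.0182 = 54.9 μmol/min.
The slope is Km/Vmax, so Km = 0.0261 × 54.9 = 1.43 mM.
Then v = 54.9 × 0.444/(1.43 + 0.444) = 13.0 μmol/min.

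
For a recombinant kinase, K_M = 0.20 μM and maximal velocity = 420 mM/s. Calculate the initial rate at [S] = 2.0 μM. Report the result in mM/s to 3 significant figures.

382 mM/s

v = Vmax·[S]/(Km + [S]) = 420 × 2.0 / (0.20 + 2.0)
  = 840.0 / 2.200 = 382 mM/s.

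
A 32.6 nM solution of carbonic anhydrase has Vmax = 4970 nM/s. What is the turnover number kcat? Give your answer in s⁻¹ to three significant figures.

kcat = Vmax/[E]total = 4970 nM/s / 32.6 nM = 152 s⁻¹.

152 s⁻¹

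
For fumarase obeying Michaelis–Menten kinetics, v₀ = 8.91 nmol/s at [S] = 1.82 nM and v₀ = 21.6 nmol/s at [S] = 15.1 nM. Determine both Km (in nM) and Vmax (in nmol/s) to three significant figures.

Km = 3.66 nM; Vmax = 26.8 nmol/s

In reciprocal form, 1/v = (Km/Vmax)·(1/[S]) + 1/Vmax. The two points give (1/[S], 1/v) = (0.5495, 0.1122) and (0.06623, 0.04630).
Slope = (0.1122 − 0.04630)/(0.5495 − 0.06623) = 0.1365; intercept = 0.1122 − 0.1365×0.5495 = 0.03726.
Vmax = 1/intercept = 26.8 nmol/s; Km = slope × Vmax = 0.1365 × 26.8 = 3.66 nM.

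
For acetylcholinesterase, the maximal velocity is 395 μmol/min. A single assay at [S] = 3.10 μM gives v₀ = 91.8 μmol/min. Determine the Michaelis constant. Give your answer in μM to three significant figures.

v/Vmax = 91.8/395 = 0.2324 = [S]/(Km+[S]).
So Km + [S] = [S]/0.2324 = 13.34 μM, giving Km = 13.34 − 3.10 = 10.2 μM.

10.2 μM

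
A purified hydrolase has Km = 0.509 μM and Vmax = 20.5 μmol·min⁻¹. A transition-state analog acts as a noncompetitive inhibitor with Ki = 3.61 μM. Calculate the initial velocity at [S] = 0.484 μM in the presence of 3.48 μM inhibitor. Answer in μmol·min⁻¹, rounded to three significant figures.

5.09 μmol·min⁻¹

With α = 1 + [I]/Ki = 1 + 3.48/3.61 = 1.964, the noncompetitive rate law is v = (Vmax/α)·[S] / (Km + [S]).
v = (20.5/1.964)×0.484 / (0.509 + 0.484) = 5.052/0.9930 = 5.09 μmol·min⁻¹.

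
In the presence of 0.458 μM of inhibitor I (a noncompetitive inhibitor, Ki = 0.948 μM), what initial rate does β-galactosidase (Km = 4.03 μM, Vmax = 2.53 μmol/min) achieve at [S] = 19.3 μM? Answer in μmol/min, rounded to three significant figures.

1.41 μmol/min

α = 1 + [I]/Ki = 1 + 0.458/0.948 = 1.483.
For a noncompetitive inhibitor, Vmax is reduced to Vmax/α while Km is unchanged: Km,app = 4.03 μM, Vmax,app = 1.71 μmol/min.
v = Vmax,app·[S]/(Km,app + [S]) = 1.71 × 19.3/(4.03 + 19.3) = 1.41 μmol/min.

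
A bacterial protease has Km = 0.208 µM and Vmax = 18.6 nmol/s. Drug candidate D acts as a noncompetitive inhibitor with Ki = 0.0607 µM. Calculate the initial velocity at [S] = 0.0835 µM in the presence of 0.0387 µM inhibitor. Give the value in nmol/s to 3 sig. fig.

3.25 nmol/s

α = 1 + [I]/Ki = 1 + 0.0387/0.0607 = 1.638.
For a noncompetitive inhibitor, Vmax is reduced to Vmax/α while Km is unchanged: Km,app = 0.208 µM, Vmax,app = 11.4 nmol/s.
v = Vmax,app·[S]/(Km,app + [S]) = 11.4 × 0.0835/(0.208 + 0.0835) = 3.25 nmol/s.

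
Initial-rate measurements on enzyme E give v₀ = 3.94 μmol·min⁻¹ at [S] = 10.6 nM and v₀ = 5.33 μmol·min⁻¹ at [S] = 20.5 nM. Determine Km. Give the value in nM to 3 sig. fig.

From v = Vmax[S]/(Km+[S]), each point gives Vmax = v(Km+[S])/[S].
Equating: 3.94(Km+10.6)/10.6 = 5.33(Km+20.5)/20.5.
0.3717·Km + 3.94 = 0.2600·Km + 5.33, so (0.3717 − 0.2600)·Km = 5.33 − 3.94.
Km = 1.390/0.1117 = 12.4 nM; then Vmax = 3.94(12.4+10.6)/10.6 = 8.57 μmol·min⁻¹.

12.4 nM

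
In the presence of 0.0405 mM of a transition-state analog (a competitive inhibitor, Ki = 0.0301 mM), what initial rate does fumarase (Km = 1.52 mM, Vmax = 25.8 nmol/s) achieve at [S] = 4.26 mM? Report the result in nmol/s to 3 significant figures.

14.0 nmol/s

α = 1 + [I]/Ki = 1 + 0.0405/0.0301 = 2.346.
For a competitive inhibitor, Vmax is unchanged and the apparent Km becomes α·Km: Km,app = 3.57 mM, Vmax,app = 25.8 nmol/s.
v = Vmax,app·[S]/(Km,app + [S]) = 25.8 × 4.26/(3.57 + 4.26) = 14.0 nmol/s.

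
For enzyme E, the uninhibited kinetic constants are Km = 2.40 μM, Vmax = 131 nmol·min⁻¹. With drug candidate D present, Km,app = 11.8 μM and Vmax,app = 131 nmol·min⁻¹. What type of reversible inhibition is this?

competitive

Km increases (2.40 → 11.8 μM) while Vmax is unchanged — the hallmark of competitive inhibition.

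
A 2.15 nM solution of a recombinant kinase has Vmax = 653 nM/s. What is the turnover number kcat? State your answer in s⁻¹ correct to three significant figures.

304 s⁻¹

kcat = Vmax/[E]total = 653 nM/s / 2.15 nM = 304 s⁻¹.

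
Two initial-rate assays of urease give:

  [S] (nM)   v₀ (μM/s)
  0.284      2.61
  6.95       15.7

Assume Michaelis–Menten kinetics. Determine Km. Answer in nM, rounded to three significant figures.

In reciprocal form, 1/v = (Km/Vmax)·(1/[S]) + 1/Vmax. The two points give (1/[S], 1/v) = (3.521, 0.3831) and (0.1439, 0.06369).
Slope = (0.3831 − 0.06369)/(3.521 − 0.1439) = 0.09459; intercept = 0.3831 − 0.09459×3.521 = 0.05008.
Vmax = 1/intercept = 20.0 μM/s; Km = slope × Vmax = 0.09459 × 20.0 = 1.89 nM.

1.89 nM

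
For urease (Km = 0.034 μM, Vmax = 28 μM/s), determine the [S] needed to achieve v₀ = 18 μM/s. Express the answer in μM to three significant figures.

0.0612 μM

The required fractional saturation is v/Vmax = 18/28 = 0.6429.
Then [S]/(Km+[S]) = 0.6429 ⇒ [S] = 0.034 × 0.6429/(1 − 0.6429) = 0.0612 μM.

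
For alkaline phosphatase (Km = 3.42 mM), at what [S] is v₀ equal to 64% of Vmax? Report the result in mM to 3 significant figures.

6.08 mM

v/Vmax = [S]/(Km+[S]) = 0.64, so [S] = Km·0.64/(1 − 0.64) = 3.42 × 1.778.
[S] = 6.08 mM.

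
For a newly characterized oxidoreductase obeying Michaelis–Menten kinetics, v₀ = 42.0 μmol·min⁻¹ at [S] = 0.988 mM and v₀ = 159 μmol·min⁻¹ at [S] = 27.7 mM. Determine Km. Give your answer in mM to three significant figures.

3.18 mM

From v = Vmax[S]/(Km+[S]), each point gives Vmax = v(Km+[S])/[S].
Equating: 42.0(Km+0.988)/0.988 = 159(Km+27.7)/27.7.
42.51·Km + 42.0 = 5.740·Km + 159, so (42.51 − 5.740)·Km = 159 − 42.0.
Km = 117.0/36.77 = 3.18 mM; then Vmax = 42.0(3.18+0.988)/0.988 = 177 μmol·min⁻¹.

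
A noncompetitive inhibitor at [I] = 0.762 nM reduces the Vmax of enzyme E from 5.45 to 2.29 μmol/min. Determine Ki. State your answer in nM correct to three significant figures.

Noncompetitive: Vmax,app = Vmax/α with α = 1 + [I]/Ki.
α = Vmax/Vmax,app = 5.45/2.29 = 2.380.
Since α = 1 + [I]/Ki, [I]/Ki = 2.380 − 1 = 1.380 and Ki = 0.762/1.380 = 0.552 nM.

0.552 nM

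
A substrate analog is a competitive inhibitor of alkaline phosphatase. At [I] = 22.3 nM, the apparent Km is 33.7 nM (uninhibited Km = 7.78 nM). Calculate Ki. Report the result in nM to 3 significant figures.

6.69 nM

Competitive: Km,app = α·Km with α = 1 + [I]/Ki.
α = Km,app/Km = 33.7/7.78 = 4.332.
Since α = 1 + [I]/Ki, [I]/Ki = 4.332 − 1 = 3.332 and Ki = 22.3/3.332 = 6.69 nM.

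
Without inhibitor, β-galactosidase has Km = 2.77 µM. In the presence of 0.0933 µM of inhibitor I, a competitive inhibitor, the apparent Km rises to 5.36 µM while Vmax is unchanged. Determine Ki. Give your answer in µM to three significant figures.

0.0998 µM

Competitive: Km,app = α·Km with α = 1 + [I]/Ki.
α = Km,app/Km = 5.36/2.77 = 1.935.
Ki = [I]/(α − 1) = 0.0933/0.9350 = 0.0998 µM.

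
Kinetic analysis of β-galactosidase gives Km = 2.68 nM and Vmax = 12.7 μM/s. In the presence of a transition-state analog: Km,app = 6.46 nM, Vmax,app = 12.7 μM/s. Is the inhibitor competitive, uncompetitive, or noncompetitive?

competitive

Km increases (2.68 → 6.46 nM) while Vmax is unchanged — the hallmark of competitive inhibition.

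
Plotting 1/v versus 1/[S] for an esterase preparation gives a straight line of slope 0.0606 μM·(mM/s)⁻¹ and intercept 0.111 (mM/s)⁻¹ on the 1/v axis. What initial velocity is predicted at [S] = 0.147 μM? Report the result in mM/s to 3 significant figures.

1.91 mM/s

The y-intercept is 1/Vmax, so Vmax = 1/0.111 = 9.01 mM/s.
The slope is Km/Vmax, so Km = 0.0606 × 9.01 = 0.546 μM.
Then v = 9.01 × 0.147/(0.546 + 0.147) = 1.91 mM/s.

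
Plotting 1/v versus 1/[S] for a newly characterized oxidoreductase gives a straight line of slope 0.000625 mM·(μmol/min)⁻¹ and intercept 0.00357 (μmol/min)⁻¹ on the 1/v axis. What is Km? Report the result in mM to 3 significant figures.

y-intercept = 1/Vmax ⇒ Vmax = 280 μmol/min; slope = Km/Vmax ⇒ Km = slope × Vmax.
Km = 0.000625 × 280 = 0.175 mM.

0.175 mM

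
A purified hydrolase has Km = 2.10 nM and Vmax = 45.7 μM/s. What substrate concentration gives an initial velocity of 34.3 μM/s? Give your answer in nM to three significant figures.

6.32 nM

Rearranging v = Vmax[S]/(Km+[S]) gives [S] = Km·v/(Vmax − v).
[S] = 2.10 × 34.3 / (45.7 − 34.3) = 72.03/11.40 = 6.32 nM.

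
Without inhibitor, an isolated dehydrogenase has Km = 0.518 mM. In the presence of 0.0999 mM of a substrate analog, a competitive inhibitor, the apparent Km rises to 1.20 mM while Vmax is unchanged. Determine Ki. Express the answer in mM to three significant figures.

0.0759 mM

Competitive: Km,app = α·Km with α = 1 + [I]/Ki.
α = Km,app/Km = 1.20/0.518 = 2.317.
Ki = [I]/(α − 1) = 0.0999/1.317 = 0.0759 mM.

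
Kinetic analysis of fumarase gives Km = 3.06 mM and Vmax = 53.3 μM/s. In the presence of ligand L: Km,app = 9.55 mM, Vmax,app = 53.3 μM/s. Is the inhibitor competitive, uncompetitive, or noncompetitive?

competitive

Km increases (3.06 → 9.55 mM) while Vmax is unchanged — the hallmark of competitive inhibition.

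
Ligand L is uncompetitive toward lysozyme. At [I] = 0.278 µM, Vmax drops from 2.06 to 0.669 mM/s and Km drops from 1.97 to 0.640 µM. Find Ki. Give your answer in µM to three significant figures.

Uncompetitive: Vmax,app = Vmax/α (and Km,app = Km/α) with α = 1 + [I]/Ki.
α = Vmax/Vmax,app = 2.06/0.669 = 3.079.
Since α = 1 + [I]/Ki, [I]/Ki = 3.079 − 1 = 2.079 and Ki = 0.278/2.079 = 0.134 µM.

0.134 µM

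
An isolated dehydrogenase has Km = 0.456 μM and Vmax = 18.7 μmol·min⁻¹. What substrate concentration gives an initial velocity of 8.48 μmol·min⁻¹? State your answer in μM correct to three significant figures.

0.378 μM

The required fractional saturation is v/Vmax = 8.48/18.7 = 0.4535.
Then [S]/(Km+[S]) = 0.4535 ⇒ [S] = 0.456 × 0.4535/(1 − 0.4535) = 0.378 μM.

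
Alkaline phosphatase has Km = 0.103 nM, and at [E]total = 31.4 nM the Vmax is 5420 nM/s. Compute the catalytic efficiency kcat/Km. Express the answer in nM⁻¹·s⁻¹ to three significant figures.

kcat = Vmax/[E]total = 5420/31.4 = 173 s⁻¹.
kcat/Km = 173/0.103 = 1680 nM⁻¹·s⁻¹.

1680 nM⁻¹·s⁻¹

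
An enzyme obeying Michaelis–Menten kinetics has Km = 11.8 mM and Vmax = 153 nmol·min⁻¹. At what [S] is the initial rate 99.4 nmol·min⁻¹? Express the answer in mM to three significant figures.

The required fractional saturation is v/Vmax = 99.4/153 = 0.6497.
Then [S]/(Km+[S]) = 0.6497 ⇒ [S] = 11.8 × 0.6497/(1 − 0.6497) = 21.9 mM.

21.9 mM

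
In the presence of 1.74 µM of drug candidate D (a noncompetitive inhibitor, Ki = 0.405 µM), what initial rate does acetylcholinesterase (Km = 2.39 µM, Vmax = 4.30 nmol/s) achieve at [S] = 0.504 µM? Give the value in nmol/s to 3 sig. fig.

With α = 1 + [I]/Ki = 1 + 1.74/0.405 = 5.296, the noncompetitive rate law is v = (Vmax/α)·[S] / (Km + [S]).
v = (4.30/5.296)×0.504 / (2.39 + 0.504) = 0.4092/2.894 = 0.141 nmol/s.

0.141 nmol/s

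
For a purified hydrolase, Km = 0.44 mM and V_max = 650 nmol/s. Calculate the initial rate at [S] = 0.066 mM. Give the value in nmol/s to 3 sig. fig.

v = Vmax·[S]/(Km + [S]) = 650 × 0.066 / (0.44 + 0.066)
  = 42.90 / 0.5060 = 84.8 nmol/s.

84.8 nmol/s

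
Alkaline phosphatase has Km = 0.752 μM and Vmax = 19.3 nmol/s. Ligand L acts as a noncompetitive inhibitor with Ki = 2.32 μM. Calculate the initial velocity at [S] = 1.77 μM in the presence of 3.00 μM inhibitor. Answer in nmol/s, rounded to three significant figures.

With α = 1 + [I]/Ki = 1 + 3.00/2.32 = 2.293, the noncompetitive rate law is v = (Vmax/α)·[S] / (Km + [S]).
v = (19.3/2.293)×1.77 / (0.752 + 1.77) = 14.90/2.522 = 5.91 nmol/s.

5.91 nmol/s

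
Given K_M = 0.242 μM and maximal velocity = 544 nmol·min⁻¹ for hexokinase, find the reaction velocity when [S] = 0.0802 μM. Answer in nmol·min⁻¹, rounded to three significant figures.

v = Vmax·[S]/(Km + [S]) = 544 × 0.0802 / (0.242 + 0.0802)
  = 43.63 / 0.3222 = 135 nmol·min⁻¹.

135 nmol·min⁻¹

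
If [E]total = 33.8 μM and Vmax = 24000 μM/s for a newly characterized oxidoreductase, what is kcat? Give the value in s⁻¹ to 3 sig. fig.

kcat = Vmax/[E]total = 24000 μM/s / 33.8 μM = 710 s⁻¹.

710 s⁻¹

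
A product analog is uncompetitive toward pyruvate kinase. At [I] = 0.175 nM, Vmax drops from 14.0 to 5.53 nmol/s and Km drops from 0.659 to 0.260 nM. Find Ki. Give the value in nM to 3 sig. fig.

Uncompetitive: Vmax,app = Vmax/α (and Km,app = Km/α) with α = 1 + [I]/Ki.
α = Vmax/Vmax,app = 14.0/5.53 = 2.532.
Ki = [I]/(α − 1) = 0.175/1.532 = 0.114 nM.

0.114 nM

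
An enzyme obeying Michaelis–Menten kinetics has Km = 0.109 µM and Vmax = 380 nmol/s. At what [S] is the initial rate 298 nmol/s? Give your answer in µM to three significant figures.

0.396 µM

The required fractional saturation is v/Vmax = 298/380 = 0.7842.
Then [S]/(Km+[S]) = 0.7842 ⇒ [S] = 0.109 × 0.7842/(1 − 0.7842) = 0.396 µM.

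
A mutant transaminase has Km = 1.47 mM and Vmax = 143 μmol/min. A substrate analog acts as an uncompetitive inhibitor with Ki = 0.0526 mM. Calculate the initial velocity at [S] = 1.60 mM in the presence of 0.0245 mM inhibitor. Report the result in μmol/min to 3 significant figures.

60.0 μmol/min

α = 1 + [I]/Ki = 1 + 0.0245/0.0526 = 1.466.
For an uncompetitive inhibitor, both parameters are divided by α, giving Vmax/α and Km/α: Km,app = 1.00 mM, Vmax,app = 97.6 μmol/min.
v = Vmax,app·[S]/(Km,app + [S]) = 97.6 × 1.60/(1.00 + 1.60) = 60.0 μmol/min.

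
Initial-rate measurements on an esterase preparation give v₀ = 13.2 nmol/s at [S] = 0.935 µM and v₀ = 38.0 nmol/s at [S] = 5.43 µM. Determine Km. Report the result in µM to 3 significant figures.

In reciprocal form, 1/v = (Km/Vmax)·(1/[S]) + 1/Vmax. The two points give (1/[S], 1/v) = (1.070, 0.07576) and (0.1842, 0.02632).
Slope = (0.07576 − 0.02632)/(1.070 − 0.1842) = 0.05584; intercept = 0.07576 − 0.05584×1.070 = 0.01603.
Vmax = 1/intercept = 62.4 nmol/s; Km = slope × Vmax = 0.05584 × 62.4 = 3.48 µM.

3.48 µM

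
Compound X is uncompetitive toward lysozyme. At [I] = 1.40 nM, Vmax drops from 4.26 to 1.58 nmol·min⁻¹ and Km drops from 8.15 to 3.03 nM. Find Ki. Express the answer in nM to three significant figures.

0.825 nM

Uncompetitive: Vmax,app = Vmax/α (and Km,app = Km/α) with α = 1 + [I]/Ki.
α = Vmax/Vmax,app = 4.26/1.58 = 2.696.
Since α = 1 + [I]/Ki, [I]/Ki = 2.696 − 1 = 1.696 and Ki = 1.40/1.696 = 0.825 nM.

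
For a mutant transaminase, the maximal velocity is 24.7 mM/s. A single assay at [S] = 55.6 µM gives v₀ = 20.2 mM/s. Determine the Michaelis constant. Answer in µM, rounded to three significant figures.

12.4 µM

v/Vmax = 20.2/24.7 = 0.8178 = [S]/(Km+[S]).
So Km + [S] = [S]/0.8178 = 67.99 µM, giving Km = 67.99 − 55.6 = 12.4 µM.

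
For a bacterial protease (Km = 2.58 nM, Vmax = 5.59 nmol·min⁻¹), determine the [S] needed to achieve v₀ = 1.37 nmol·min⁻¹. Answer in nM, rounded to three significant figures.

0.838 nM

The required fractional saturation is v/Vmax = 1.37/5.59 = 0.2451.
Then [S]/(Km+[S]) = 0.2451 ⇒ [S] = 2.58 × 0.2451/(1 − 0.2451) = 0.838 nM.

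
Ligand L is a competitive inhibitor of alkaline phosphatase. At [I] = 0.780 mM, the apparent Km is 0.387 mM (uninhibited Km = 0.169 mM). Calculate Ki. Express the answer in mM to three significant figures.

0.605 mM

Competitive: Km,app = α·Km with α = 1 + [I]/Ki.
α = Km,app/Km = 0.387/0.169 = 2.290.
Since α = 1 + [I]/Ki, [I]/Ki = 2.290 − 1 = 1.290 and Ki = 0.780/1.290 = 0.605 mM.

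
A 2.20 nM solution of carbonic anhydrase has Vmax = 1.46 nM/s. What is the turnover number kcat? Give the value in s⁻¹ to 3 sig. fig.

0.664 s⁻¹

kcat = Vmax/[E]total = 1.46 nM/s / 2.20 nM = 0.664 s⁻¹.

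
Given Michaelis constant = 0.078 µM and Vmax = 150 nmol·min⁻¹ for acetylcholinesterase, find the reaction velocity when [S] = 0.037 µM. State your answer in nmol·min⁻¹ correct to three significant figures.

[S]/(Km+[S]) = 0.037/0.1150 = 0.3217, the fractional saturation.
v = 0.3217 × Vmax = 0.3217 × 150 = 48.3 nmol·min⁻¹.

48.3 nmol·min⁻¹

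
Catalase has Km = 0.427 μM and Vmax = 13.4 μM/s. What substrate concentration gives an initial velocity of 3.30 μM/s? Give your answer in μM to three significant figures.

0.140 μM

Rearranging v = Vmax[S]/(Km+[S]) gives [S] = Km·v/(Vmax − v).
[S] = 0.427 × 3.30 / (13.4 − 3.30) = 1.409/10.10 = 0.140 μM.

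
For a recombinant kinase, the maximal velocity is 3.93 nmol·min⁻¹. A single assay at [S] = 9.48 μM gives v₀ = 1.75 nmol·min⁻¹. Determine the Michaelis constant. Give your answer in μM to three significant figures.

v/Vmax = 1.75/3.93 = 0.4453 = [S]/(Km+[S]).
So Km + [S] = [S]/0.4453 = 21.29 μM, giving Km = 21.29 − 9.48 = 11.8 μM.

11.8 μM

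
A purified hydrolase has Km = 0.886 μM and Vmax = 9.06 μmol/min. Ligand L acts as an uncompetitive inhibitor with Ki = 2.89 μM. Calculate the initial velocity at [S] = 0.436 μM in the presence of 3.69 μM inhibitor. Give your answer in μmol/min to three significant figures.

2.10 μmol/min

With α = 1 + [I]/Ki = 1 + 3.69/2.89 = 2.277, the uncompetitive rate law is v = (Vmax/α)·[S] / (Km/α + [S]).
v = (9.06/2.277)×0.436 / (0.886/2.277 + 0.436) = 1.735/0.8251 = 2.10 μmol/min.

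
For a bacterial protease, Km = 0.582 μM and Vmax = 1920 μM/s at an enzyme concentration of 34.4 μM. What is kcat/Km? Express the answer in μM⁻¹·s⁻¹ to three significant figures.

95.9 μM⁻¹·s⁻¹

kcat = Vmax/[E]total = 1920/34.4 = 55.8 s⁻¹.
kcat/Km = 55.8/0.582 = 95.9 μM⁻¹·s⁻¹.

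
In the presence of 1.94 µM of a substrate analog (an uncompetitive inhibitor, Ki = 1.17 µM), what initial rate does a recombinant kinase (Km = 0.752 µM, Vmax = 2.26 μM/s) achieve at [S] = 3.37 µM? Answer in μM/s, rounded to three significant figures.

0.784 μM/s

α = 1 + [I]/Ki = 1 + 1.94/1.17 = 2.658.
For an uncompetitive inhibitor, both parameters are divided by α, giving Vmax/α and Km/α: Km,app = 0.283 µM, Vmax,app = 0.850 μM/s.
v = Vmax,app·[S]/(Km,app + [S]) = 0.850 × 3.37/(0.283 + 3.37) = 0.784 μM/s.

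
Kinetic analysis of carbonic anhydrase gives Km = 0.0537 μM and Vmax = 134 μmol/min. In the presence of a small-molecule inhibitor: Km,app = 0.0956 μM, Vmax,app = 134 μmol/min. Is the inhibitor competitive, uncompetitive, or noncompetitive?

Km increases (0.0537 → 0.0956 μM) while Vmax is unchanged — the hallmark of competitive inhibition.

competitive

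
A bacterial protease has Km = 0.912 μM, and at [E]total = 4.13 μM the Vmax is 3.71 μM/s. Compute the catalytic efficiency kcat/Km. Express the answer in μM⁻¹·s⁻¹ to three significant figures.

kcat = Vmax/[E]total = 3.71/4.13 = 0.898 s⁻¹.
kcat/Km = 0.898/0.912 = 0.985 μM⁻¹·s⁻¹.

0.985 μM⁻¹·s⁻¹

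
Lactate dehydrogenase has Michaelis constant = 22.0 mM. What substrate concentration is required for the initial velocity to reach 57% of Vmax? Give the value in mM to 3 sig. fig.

v/Vmax = [S]/(Km+[S]) = 0.57, so [S] = Km·0.57/(1 − 0.57) = 22.0 × 1.326.
[S] = 29.2 mM.

29.2 mM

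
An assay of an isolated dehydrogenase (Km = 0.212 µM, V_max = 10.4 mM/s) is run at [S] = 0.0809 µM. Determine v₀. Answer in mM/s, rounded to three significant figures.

2.87 mM/s

[S]/(Km+[S]) = 0.0809/0.2929 = 0.2762, the fractional saturation.
v = 0.2762 × Vmax = 0.2762 × 10.4 = 2.87 mM/s.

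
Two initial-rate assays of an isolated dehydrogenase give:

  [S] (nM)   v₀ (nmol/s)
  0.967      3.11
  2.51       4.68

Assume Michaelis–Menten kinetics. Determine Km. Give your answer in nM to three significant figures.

1.16 nM

From v = Vmax[S]/(Km+[S]), each point gives Vmax = v(Km+[S])/[S].
Equating: 3.11(Km+0.967)/0.967 = 4.68(Km+2.51)/2.51.
3.216·Km + 3.11 = 1.865·Km + 4.68, so (3.216 − 1.865)·Km = 4.68 − 3.11.
Km = 1.570/1.352 = 1.16 nM; then Vmax = 3.11(1.16+0.967)/0.967 = 6.85 nmol/s.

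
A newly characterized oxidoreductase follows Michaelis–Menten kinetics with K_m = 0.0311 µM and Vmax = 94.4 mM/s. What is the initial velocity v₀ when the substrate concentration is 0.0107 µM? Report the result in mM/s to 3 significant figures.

[S]/(Km+[S]) = 0.0107/0.04180 = 0.2560, the fractional saturation.
v = 0.2560 × Vmax = 0.2560 × 94.4 = 24.2 mM/s.

24.2 mM/s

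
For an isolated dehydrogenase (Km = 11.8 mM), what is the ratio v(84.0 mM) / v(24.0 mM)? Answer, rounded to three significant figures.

Since Vmax cancels, v₂/v₁ = [S]₂(Km+[S]₁) / [S]₁(Km+[S]₂).
= 84.0×(11.8+24.0) / (24.0×(11.8+84.0)) = 3007/2299 = 1.31.

1.31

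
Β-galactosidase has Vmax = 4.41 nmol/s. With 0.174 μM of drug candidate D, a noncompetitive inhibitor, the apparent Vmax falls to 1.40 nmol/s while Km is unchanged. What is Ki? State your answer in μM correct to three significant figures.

0.0809 μM

Noncompetitive: Vmax,app = Vmax/α with α = 1 + [I]/Ki.
α = Vmax/Vmax,app = 4.41/1.40 = 3.150.
Ki = [I]/(α − 1) = 0.174/2.150 = 0.0809 μM.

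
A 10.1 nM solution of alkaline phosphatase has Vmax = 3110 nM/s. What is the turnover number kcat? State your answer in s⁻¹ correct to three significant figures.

kcat = Vmax/[E]total = 3110 nM/s / 10.1 nM = 308 s⁻¹.

308 s⁻¹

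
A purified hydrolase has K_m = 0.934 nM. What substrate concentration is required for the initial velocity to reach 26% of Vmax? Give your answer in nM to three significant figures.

0.328 nM

v/Vmax = [S]/(Km+[S]) = 0.26, so [S] = Km·0.26/(1 − 0.26) = 0.934 × 0.3514.
[S] = 0.328 nM.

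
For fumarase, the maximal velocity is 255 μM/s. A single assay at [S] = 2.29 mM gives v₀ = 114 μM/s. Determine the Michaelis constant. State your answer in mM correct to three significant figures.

From v = Vmax[S]/(Km+[S]), Km = [S](Vmax − v)/v.
Km = 2.29 × (255 − 114) / 114 = 322.9/114 = 2.83 mM.

2.83 mM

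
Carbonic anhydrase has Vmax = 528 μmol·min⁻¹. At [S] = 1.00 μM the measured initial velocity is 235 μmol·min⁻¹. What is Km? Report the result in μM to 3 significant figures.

From v = Vmax[S]/(Km+[S]), Km = [S](Vmax − v)/v.
Km = 1.00 × (528 − 235) / 235 = 293.0/235 = 1.25 μM.

1.25 μM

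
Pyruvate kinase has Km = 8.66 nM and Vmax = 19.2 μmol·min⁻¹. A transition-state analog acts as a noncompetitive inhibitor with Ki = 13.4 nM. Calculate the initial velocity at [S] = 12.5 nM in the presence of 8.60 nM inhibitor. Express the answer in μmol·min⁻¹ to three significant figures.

6.91 μmol·min⁻¹

With α = 1 + [I]/Ki = 1 + 8.60/13.4 = 1.642, the noncompetitive rate law is v = (Vmax/α)·[S] / (Km + [S]).
v = (19.2/1.642)×12.5 / (8.66 + 12.5) = 146.2/21.16 = 6.91 μmol·min⁻¹.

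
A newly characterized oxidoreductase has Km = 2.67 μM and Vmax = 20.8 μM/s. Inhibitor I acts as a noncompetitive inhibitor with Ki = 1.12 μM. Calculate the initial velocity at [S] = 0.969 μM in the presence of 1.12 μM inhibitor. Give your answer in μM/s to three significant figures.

2.77 μM/s

α = 1 + [I]/Ki = 1 + 1.12/1.12 = 2.000.
For a noncompetitive inhibitor, Vmax is reduced to Vmax/α while Km is unchanged: Km,app = 2.67 μM, Vmax,app = 10.4 μM/s.
v = Vmax,app·[S]/(Km,app + [S]) = 10.4 × 0.969/(2.67 + 0.969) = 2.77 μM/s.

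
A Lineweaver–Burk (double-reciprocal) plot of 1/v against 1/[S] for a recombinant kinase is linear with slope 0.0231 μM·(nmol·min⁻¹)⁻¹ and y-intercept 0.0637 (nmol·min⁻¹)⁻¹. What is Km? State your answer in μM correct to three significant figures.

0.363 μM

y-intercept = 1/Vmax ⇒ Vmax = 15.7 nmol·min⁻¹; slope = Km/Vmax ⇒ Km = slope × Vmax.
Km = 0.0231 × 15.7 = 0.363 μM.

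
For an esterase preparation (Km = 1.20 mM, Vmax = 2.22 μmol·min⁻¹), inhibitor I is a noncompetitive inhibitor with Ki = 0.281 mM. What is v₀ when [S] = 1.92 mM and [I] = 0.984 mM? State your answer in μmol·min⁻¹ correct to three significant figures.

With α = 1 + [I]/Ki = 1 + 0.984/0.281 = 4.502, the noncompetitive rate law is v = (Vmax/α)·[S] / (Km + [S]).
v = (2.22/4.502)×1.92 / (1.20 + 1.92) = 0.9468/3.120 = 0.303 μmol·min⁻¹.

0.303 μmol·min⁻¹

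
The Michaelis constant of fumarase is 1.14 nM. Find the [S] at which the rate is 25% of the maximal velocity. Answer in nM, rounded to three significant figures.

0.380 nM

v/Vmax = [S]/(Km+[S]) = 0.25, so [S] = Km·0.25/(1 − 0.25) = 1.14 × 0.3333.
[S] = 0.380 nM.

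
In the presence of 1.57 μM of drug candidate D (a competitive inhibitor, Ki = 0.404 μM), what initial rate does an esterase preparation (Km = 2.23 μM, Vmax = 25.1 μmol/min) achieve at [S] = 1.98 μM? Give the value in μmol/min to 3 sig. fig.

α = 1 + [I]/Ki = 1 + 1.57/0.404 = 4.886.
For a competitive inhibitor, Vmax is unchanged and the apparent Km becomes α·Km: Km,app = 10.9 μM, Vmax,app = 25.1 μmol/min.
v = Vmax,app·[S]/(Km,app + [S]) = 25.1 × 1.98/(10.9 + 1.98) = 3.86 μmol/min.

3.86 μmol/min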